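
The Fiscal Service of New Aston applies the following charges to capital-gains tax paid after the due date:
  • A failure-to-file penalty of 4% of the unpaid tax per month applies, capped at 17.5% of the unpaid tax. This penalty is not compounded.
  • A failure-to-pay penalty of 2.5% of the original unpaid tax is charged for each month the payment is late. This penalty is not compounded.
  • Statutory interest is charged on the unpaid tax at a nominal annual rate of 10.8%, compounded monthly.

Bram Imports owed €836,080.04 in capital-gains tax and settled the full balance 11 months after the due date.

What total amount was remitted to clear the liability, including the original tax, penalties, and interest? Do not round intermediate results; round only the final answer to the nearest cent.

Failure-to-file: 11 × 4% × €836,080.04 = €367,875.22…, capped at 17.5% × €836,080.04 = €146,314.01…
Failure-to-pay penalty = 2.5% × €836,080.04 × 11 mo = €229,922.01…
Interest (10.8%/yr ÷ 12 = 0.9%/month): €836,080.04 × ((1 + 0.009)^11 − 1) = €86,599.0617…
Total = €836,080.04 + €376,236.0180 + €86,599.0617… = €1,298,915.12

€1,298,915.12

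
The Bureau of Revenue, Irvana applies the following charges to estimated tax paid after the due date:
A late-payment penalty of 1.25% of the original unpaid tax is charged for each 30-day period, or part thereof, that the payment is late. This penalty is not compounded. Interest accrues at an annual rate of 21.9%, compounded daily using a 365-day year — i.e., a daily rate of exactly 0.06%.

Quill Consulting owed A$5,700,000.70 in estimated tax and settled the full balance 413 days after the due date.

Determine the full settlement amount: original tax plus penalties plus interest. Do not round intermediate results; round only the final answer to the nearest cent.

A$8,299,819.26

Penalty periods: ⌈413/30⌉ = 14; penalty = 14 × 1.25% × A$5,700,000.70 = A$997,500.12…
Interest: A$5,700,000.70 × ((1 + 0.0006)^413 − 1) = A$5,700,000.70 × 0.28110846… = A$1,602,318.4346…
Total = A$5,700,000.70 + A$997,500.1225 + A$1,602,318.4346… = A$8,299,819.26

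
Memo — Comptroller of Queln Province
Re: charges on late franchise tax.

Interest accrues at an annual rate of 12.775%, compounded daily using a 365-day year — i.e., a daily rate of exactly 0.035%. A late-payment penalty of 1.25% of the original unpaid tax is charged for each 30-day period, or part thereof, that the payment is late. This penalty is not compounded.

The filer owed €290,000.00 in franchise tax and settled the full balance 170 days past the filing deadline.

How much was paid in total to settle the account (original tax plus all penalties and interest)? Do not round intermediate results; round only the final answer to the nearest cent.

Penalty periods: ⌈170/30⌉ = 6; penalty = 6 × 1.25% × €290,000.00 = €21,750.00
Interest: €290,000.00 × ((1 + 0.00035)^170 − 1) = €290,000.00 × 0.06129471… = €17,775.4667…
Total = €290,000.00 + €21,750.0000 + €17,775.4667… = €329,525.47

€329,525.47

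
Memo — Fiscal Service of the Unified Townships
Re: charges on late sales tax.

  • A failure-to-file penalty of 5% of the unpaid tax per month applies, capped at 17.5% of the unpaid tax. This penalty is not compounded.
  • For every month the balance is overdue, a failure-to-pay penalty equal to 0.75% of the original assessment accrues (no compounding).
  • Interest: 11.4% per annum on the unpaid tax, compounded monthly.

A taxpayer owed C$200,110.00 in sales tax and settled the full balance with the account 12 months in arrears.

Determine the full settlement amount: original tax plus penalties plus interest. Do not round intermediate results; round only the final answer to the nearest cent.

C$277,182.21

Failure-to-file: 12 × 5% × C$200,110.00 = C$120,066.00, capped at 17.5% × C$200,110.00 = C$35,019.25
Failure-to-pay penalty = 0.75% × C$200,110.00 × 12 mo = C$18,009.90
Interest (11.4%/yr ÷ 12 = 0.95%/month): C$200,110.00 × ((1 + 0.0095)^12 − 1) = C$24,043.0597…
Total = C$200,110.00 + C$53,029.1500 + C$24,043.0597… = C$277,182.21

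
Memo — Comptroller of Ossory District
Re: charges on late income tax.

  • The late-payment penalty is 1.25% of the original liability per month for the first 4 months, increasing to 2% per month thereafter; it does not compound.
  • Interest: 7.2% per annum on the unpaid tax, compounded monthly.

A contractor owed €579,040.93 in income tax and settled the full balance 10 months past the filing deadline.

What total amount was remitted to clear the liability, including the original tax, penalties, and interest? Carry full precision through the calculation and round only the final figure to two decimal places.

Penalty, months 1–4: 4 × 1.25% × €579,040.93 = €28,952.05…
Penalty, months 5–10: 6 × 2% × €579,040.93 = €69,484.91…
Interest (7.2%/yr ÷ 12 = 0.6%/month): €579,040.93 × ((1 + 0.006)^10 − 1) = €35,695.6696…
Total = €579,040.93 + €98,436.9581 + €35,695.6696… = €713,173.56

€713,173.56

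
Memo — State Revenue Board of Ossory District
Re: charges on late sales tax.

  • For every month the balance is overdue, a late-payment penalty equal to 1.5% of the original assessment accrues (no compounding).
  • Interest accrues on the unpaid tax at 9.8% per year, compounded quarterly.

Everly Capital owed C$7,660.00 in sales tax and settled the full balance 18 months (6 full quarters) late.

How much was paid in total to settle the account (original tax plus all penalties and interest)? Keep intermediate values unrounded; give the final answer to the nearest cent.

C$10,925.48

Late-payment penalty: 18 × 1.5% × C$7,660.00 = C$2,068.20
Interest (9.8%/yr ÷ 4 = 2.45%/quarter): C$7,660.00 × ((1 + 0.0245)^6 − 1) = C$1,197.2835…
Total = C$7,660.00 + C$2,068.2000 + C$1,197.2835… = C$10,925.48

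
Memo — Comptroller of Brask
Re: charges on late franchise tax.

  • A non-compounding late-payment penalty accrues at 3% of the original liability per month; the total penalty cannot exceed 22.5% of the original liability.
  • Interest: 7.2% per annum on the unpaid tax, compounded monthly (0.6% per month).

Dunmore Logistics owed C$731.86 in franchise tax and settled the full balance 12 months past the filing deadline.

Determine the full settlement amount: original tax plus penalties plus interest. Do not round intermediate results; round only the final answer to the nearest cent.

Penalty (uncapped): 12 × 3% × C$731.86 = C$263.47…; cap = 22.5% × C$731.86 = C$164.67… → penalty = C$164.67…
Interest: C$731.86 × ((1 + 0.006)^12 − 1) = C$731.86 × 0.0744242… = C$54.4681…
Total = C$731.86 + C$164.6685 + C$54.4681… = C$951.00

C$951.00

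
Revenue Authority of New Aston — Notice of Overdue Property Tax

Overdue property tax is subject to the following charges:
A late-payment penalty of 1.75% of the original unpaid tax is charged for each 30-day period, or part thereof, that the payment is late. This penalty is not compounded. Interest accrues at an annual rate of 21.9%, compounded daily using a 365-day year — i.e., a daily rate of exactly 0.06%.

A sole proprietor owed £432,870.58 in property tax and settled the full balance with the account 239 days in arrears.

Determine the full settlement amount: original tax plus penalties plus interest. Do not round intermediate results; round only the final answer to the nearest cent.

Penalty periods: ⌈239/30⌉ = 8; penalty = 8 × 1.75% × £432,870.58 = £60,601.88…
Interest: £432,870.58 × ((1 + 0.0006)^239 − 1) = £432,870.58 × 0.15414175… = £66,723.4302…
Total = £432,870.58 + £60,601.8812 + £66,723.4302… = £560,195.89

£560,195.89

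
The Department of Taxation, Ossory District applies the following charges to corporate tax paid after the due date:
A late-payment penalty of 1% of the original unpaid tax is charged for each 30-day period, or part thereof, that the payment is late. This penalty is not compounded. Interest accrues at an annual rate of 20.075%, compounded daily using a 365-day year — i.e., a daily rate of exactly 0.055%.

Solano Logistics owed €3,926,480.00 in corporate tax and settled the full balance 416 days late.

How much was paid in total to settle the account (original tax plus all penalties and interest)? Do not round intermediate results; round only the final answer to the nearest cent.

€5,485,337.84

Penalty periods: ⌈416/30⌉ = 14; penalty = 14 × 1% × €3,926,480.00 = €549,707.20
Interest: €3,926,480.00 × ((1 + 0.00055)^416 − 1) = €3,926,480.00 × 0.25701153… = €1,009,150.6366…
Total = €3,926,480.00 + €549,707.2000 + €1,009,150.6366… = €5,485,337.84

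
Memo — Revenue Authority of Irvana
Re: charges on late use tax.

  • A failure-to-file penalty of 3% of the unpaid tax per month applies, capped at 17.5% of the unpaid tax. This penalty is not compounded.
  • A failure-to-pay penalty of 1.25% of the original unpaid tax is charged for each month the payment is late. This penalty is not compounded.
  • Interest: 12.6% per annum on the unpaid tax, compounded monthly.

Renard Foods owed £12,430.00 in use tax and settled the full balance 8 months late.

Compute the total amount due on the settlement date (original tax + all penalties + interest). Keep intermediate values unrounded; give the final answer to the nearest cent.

£16,931.56

Failure-to-file: 8 × 3% × £12,430.00 = £2,983.20, capped at 17.5% × £12,430.00 = £2,175.25
Failure-to-pay penalty: 8 × 1.25% × £12,430.00 = £1,243.00
Interest (12.6%/yr ÷ 12 = 1.05%/month): £12,430.00 × ((1 + 0.0105)^8 − 1) = £1,083.3079…
Total = £12,430.00 + £3,418.2500 + £1,083.3079… = £16,931.56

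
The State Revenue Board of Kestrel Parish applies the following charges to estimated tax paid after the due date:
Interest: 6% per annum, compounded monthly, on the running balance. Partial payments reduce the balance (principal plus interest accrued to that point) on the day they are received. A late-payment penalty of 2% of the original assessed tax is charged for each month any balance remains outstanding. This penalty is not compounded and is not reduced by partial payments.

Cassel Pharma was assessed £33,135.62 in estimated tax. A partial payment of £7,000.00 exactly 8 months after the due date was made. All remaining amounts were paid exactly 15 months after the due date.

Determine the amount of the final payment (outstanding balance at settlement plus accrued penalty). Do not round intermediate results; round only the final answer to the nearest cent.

£38,401.67

Monthly rate = 6% ÷ 12 = 0.5%
Balance at month 8: £33,135.6200 × (1 + 0.005)^8 = £34,484.4731…
After £7,000.00 payment: £34,484.4731… − £7,000.00 = £27,484.4731…
Balance at month 15: £27,484.4731… × (1 + 0.005)^7 = £28,460.9799…
Penalty: 15 × 2% × £33,135.62 = £9,940.69…
Final settlement = outstanding balance + penalty = £28,460.9799… + £9,940.69… = £38,401.67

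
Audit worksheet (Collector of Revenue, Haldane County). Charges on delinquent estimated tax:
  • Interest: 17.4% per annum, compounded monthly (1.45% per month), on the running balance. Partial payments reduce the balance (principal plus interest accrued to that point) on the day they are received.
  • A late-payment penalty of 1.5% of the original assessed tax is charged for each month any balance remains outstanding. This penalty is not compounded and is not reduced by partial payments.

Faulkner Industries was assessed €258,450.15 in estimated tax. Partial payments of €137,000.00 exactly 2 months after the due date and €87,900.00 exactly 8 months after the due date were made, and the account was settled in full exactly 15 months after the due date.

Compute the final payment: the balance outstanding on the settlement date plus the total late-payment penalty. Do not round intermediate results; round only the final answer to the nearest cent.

Balance at month 2: €258,450.1500 × (1 + 0.0145)^2 = €265,999.5435…
After €137,000.00 payment: €265,999.5435… − €137,000.00 = €128,999.5435…
Balance at month 8: €128,999.5435… × (1 + 0.0145)^6 = €140,637.2875…
After €87,900.00 payment: €140,637.2875… − €87,900.00 = €52,737.2875…
Balance at month 15: €52,737.2875… × (1 + 0.0145)^7 = €58,328.6800…
Penalty: 15 × 1.5% × €258,450.15 = €58,151.28…
Final settlement = outstanding balance + penalty = €58,328.6800… + €58,151.28… = €116,479.96

€116,479.96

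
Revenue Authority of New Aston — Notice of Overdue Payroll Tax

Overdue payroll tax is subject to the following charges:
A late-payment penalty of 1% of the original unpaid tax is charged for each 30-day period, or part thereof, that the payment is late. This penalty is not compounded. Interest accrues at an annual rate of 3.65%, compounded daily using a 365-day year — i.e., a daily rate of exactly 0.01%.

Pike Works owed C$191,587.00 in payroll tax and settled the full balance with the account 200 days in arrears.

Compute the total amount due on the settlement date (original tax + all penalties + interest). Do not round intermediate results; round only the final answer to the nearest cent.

Penalty periods: ⌈200/30⌉ = 7; penalty = 7 × 1% × C$191,587.00 = C$13,411.09
Interest: C$191,587.00 × ((1 + 0.0001)^200 − 1) = C$191,587.00 × 0.02020032… = C$3,870.1187…
Total = C$191,587.00 + C$13,411.0900 + C$3,870.1187… = C$208,868.21

C$208,868.21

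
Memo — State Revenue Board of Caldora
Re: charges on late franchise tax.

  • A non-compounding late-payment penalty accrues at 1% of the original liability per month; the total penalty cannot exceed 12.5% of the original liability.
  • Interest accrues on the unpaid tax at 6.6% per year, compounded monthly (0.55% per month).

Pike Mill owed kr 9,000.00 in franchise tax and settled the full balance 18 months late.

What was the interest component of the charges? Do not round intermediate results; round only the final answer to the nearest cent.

Interest: kr 9,000.00 × ((1 + 0.0055)^18 − 1) = kr 9,000.00 × 0.1037669… = kr 933.9017…

kr 933.90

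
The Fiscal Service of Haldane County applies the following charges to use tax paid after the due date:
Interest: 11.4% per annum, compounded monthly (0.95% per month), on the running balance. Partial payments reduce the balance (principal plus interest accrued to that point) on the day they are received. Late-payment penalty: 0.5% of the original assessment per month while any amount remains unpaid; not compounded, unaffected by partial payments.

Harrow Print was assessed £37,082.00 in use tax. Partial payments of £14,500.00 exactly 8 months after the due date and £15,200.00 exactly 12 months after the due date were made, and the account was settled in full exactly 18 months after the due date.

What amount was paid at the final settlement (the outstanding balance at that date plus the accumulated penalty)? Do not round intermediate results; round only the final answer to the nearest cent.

Balance at month 8: £37,082.0000 × (1 + 0.0095)^8 = £39,995.7399…
After £14,500.00 payment: £39,995.7399… − £14,500.00 = £25,495.7399…
Balance at month 12: £25,495.7399… × (1 + 0.0095)^4 = £26,478.4716…
After £15,200.00 payment: £26,478.4716… − £15,200.00 = £11,278.4716…
Balance at month 18: £11,278.4716… × (1 + 0.0095)^6 = £11,936.8075…
Penalty: 18 × 0.5% × £37,082.00 = £3,337.38
Final settlement = outstanding balance + penalty = £11,936.8075… + £3,337.38 = £15,274.19

£15,274.19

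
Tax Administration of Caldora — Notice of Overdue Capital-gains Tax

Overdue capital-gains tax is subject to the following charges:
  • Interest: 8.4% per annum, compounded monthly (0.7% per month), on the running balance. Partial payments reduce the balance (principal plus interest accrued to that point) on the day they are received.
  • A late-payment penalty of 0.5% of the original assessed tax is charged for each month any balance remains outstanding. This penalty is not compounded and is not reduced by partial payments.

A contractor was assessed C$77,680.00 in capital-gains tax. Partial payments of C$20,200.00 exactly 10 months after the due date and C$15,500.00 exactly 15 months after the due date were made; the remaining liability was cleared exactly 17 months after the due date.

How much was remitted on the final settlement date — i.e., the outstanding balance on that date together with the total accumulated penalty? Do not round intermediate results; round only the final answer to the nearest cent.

C$57,134.36

Balance at month 10: C$77,680.0000 × (1 + 0.007)^10 = C$83,292.1212…
After C$20,200.00 payment: C$83,292.1212… − C$20,200.00 = C$63,092.1212…
Balance at month 15: C$63,092.1212… × (1 + 0.007)^5 = C$65,331.4778…
After C$15,500.00 payment: C$65,331.4778… − C$15,500.00 = C$49,831.4778…
Balance at month 17: C$49,831.4778… × (1 + 0.007)^2 = C$50,531.5602…
Penalty: 17 × 0.5% × C$77,680.00 = C$6,602.80
Final settlement = outstanding balance + penalty = C$50,531.5602… + C$6,602.80 = C$57,134.36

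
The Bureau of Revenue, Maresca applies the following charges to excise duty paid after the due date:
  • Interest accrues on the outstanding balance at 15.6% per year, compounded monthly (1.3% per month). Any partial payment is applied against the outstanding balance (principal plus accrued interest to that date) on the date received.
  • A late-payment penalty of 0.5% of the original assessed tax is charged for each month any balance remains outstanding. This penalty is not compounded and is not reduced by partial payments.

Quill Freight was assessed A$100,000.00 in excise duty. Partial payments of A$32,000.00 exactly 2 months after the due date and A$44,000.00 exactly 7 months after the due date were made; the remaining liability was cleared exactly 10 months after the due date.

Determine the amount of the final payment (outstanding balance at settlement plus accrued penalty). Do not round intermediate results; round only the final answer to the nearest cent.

A$37,565.64

Balance at month 2: A$100,000.0000 × (1 + 0.013)^2 = A$102,616.9000
After A$32,000.00 payment: A$102,616.9000 − A$32,000.00 = A$70,616.9000
Balance at month 7: A$70,616.9000 × (1 + 0.013)^5 = A$75,327.9026…
After A$44,000.00 payment: A$75,327.9026… − A$44,000.00 = A$31,327.9026…
Balance at month 10: A$31,327.9026… × (1 + 0.013)^3 = A$32,565.6429…
Penalty: 10 × 0.5% × A$100,000.00 = A$5,000.00
Final settlement = outstanding balance + penalty = A$32,565.6429… + A$5,000.00 = A$37,565.64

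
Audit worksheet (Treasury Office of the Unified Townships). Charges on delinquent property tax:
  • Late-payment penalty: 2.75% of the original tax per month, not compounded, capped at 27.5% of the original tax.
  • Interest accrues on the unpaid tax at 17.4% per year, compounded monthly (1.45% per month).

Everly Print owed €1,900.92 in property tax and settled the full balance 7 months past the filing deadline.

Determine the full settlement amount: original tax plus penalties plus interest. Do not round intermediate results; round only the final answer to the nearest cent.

€2,468.39

Penalty: 7 × 2.75% × €1,900.92 = €365.93… (below the 27.5% cap of €522.75…)
Interest: €1,900.92 × ((1 + 0.0145)^7 − 1) = €1,900.92 × 0.1060235… = €201.5422…
Total = €1,900.92 + €365.9271 + €201.5422… = €2,468.39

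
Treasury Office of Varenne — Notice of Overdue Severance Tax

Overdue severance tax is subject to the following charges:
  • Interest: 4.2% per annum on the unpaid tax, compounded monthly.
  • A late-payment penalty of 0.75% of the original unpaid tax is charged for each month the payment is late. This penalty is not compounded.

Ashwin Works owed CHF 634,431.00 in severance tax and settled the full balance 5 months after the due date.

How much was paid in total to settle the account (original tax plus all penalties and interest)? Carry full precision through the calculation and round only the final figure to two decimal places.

CHF 669,402.70

Late-payment penalty = 0.75% × CHF 634,431.00 × 5 mo = CHF 23,791.16…
Interest (4.2%/yr ÷ 12 = 0.35%/month): CHF 634,431.00 × ((1 + 0.0035)^5 − 1) = CHF 11,180.5328…
Total = CHF 634,431.00 + CHF 23,791.1625 + CHF 11,180.5328… = CHF 669,402.70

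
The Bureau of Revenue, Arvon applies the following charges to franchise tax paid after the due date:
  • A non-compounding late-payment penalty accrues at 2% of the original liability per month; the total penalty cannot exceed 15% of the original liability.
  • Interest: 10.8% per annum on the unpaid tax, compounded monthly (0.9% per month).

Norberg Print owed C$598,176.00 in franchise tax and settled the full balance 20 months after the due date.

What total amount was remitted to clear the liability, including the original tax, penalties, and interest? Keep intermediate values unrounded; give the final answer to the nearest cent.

C$805,296.70

Penalty (uncapped): 20 × 2% × C$598,176.00 = C$239,270.40; cap = 15% × C$598,176.00 = C$89,726.40 → penalty = C$89,726.40
Interest: C$598,176.00 × ((1 + 0.009)^20 − 1) = C$598,176.00 × 0.1962538… = C$117,394.3038…
Total = C$598,176.00 + C$89,726.4000 + C$117,394.3038… = C$805,296.70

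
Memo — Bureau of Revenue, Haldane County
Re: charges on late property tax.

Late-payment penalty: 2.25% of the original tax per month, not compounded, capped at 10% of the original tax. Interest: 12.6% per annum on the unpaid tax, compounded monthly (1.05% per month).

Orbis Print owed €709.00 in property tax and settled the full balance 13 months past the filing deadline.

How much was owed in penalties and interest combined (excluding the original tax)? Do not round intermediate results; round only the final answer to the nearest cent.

€174.02

Penalty (uncapped): 13 × 2.25% × €709.00 = €207.38…; cap = 10% × €709.00 = €70.90 → penalty = €70.90
Interest: €709.00 × ((1 + 0.0105)^13 − 1) = €709.00 × 0.1454394… = €103.1166…
Penalties + interest = €70.9000 + €103.1166… = €174.02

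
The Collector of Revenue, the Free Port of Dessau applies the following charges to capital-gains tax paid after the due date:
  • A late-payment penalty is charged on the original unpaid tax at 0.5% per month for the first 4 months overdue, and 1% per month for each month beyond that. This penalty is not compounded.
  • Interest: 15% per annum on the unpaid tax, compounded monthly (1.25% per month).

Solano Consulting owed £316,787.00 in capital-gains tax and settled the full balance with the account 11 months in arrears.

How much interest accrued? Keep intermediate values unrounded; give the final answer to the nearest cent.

£46,385.29

Interest: £316,787.00 × ((1 + 0.0125)^11 − 1) = £316,787.00 × 0.1464242… = £46,385.2878…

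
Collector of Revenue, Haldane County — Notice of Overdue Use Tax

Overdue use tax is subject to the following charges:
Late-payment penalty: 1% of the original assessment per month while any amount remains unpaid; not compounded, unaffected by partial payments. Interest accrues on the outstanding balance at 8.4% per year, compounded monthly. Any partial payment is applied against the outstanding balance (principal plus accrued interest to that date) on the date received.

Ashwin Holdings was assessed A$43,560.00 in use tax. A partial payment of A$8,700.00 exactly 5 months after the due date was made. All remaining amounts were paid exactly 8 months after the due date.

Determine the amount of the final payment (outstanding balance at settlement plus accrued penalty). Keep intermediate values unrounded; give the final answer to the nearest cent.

A$40,660.79

Monthly rate = 8.4% ÷ 12 = 0.7%
Balance at month 5: A$43,560.0000 × (1 + 0.007)^5 = A$45,106.0943…
After A$8,700.00 payment: A$45,106.0943… − A$8,700.00 = A$36,406.0943…
Balance at month 8: A$36,406.0943… × (1 + 0.007)^3 = A$37,175.9865…
Penalty: 8 × 1% × A$43,560.00 = A$3,484.80
Final settlement = outstanding balance + penalty = A$37,175.9865… + A$3,484.80 = A$40,660.79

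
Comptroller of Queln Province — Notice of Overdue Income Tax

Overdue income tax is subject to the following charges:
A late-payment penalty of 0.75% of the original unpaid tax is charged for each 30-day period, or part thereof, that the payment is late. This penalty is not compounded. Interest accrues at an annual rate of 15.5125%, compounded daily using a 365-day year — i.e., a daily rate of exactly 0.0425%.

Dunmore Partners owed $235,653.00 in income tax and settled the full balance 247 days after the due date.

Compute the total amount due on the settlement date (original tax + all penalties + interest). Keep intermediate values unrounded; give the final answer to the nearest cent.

$277,636.48

Penalty periods: ⌈247/30⌉ = 9; penalty = 9 × 0.75% × $235,653.00 = $15,906.58…
Interest: $235,653.00 × ((1 + 0.000425)^247 − 1) = $235,653.00 × 0.11065807… = $26,076.9071…
Total = $235,653.00 + $15,906.5775 + $26,076.9071… = $277,636.48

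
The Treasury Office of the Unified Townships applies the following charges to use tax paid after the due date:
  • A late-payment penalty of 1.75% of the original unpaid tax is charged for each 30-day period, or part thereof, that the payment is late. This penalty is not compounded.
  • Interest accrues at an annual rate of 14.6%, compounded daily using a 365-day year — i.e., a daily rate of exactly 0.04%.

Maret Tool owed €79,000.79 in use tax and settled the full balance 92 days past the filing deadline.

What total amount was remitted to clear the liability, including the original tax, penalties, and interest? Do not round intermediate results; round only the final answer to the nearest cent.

€87,491.63

Penalty periods: ⌈92/30⌉ = 4; penalty = 4 × 1.75% × €79,000.79 = €5,530.06…
Interest: €79,000.79 × ((1 + 0.0004)^92 − 1) = €79,000.79 × 0.03747787… = €2,960.7813…
Total = €79,000.79 + €5,530.0553 + €2,960.7813… = €87,491.63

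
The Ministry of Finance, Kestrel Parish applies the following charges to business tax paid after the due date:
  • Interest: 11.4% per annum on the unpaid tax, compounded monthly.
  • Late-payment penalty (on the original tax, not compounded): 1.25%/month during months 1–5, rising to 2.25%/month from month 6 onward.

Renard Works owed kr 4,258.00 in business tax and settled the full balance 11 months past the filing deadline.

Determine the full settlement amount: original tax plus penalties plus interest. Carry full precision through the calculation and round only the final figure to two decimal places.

Penalty, months 1–5: 5 × 1.25% × kr 4,258.00 = kr 266.13…
Penalty, months 6–11: 6 × 2.25% × kr 4,258.00 = kr 574.83
Interest (11.4%/yr ÷ 12 = 0.95%/month): kr 4,258.00 × ((1 + 0.0095)^11 − 1) = kr 466.7106…
Total = kr 4,258.00 + kr 840.9550 + kr 466.7106… = kr 5,565.67

kr 5,565.67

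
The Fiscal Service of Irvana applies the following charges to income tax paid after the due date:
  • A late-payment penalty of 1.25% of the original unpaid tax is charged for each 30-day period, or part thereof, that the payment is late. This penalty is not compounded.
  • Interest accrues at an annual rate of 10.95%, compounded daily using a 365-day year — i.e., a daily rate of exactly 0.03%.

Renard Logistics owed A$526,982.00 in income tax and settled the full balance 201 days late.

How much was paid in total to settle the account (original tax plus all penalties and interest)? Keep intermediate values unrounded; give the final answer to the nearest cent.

Penalty periods: ⌈201/30⌉ = 7; penalty = 7 × 1.25% × A$526,982.00 = A$46,110.93…
Interest: A$526,982.00 × ((1 + 0.0003)^201 − 1) = A$526,982.00 × 0.06214554… = A$32,749.5810…
Total = A$526,982.00 + A$46,110.9250 + A$32,749.5810… = A$605,842.51

A$605,842.51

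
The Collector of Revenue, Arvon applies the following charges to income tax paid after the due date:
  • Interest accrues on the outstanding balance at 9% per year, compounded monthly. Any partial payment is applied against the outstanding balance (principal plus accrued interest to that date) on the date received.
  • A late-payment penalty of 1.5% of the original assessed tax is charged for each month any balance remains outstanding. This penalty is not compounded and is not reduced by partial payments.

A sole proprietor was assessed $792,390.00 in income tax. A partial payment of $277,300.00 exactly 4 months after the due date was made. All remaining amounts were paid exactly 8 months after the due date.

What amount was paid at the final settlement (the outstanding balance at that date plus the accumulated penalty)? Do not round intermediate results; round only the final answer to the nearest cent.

Monthly rate = 9% ÷ 12 = 0.75%
Balance at month 4: $792,390.0000 × (1 + 0.0075)^4 = $816,430.4713…
After $277,300.00 payment: $816,430.4713… − $277,300.00 = $539,130.4713…
Balance at month 8: $539,130.4713… × (1 + 0.0075)^4 = $555,487.2535…
Penalty: 8 × 1.5% × $792,390.00 = $95,086.80
Final settlement = outstanding balance + penalty = $555,487.2535… + $95,086.80 = $650,574.05

$650,574.05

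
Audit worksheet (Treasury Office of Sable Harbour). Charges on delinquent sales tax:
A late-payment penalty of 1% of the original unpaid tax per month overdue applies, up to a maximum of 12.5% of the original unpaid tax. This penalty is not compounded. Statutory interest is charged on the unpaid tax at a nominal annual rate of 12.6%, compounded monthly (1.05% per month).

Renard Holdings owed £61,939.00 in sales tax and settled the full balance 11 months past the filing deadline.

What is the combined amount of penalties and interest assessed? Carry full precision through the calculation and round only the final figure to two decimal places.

Penalty: 11 × 1% × £61,939.00 = £6,813.29 (below the 12.5% cap of £7,742.38…)
Interest: £61,939.00 × ((1 + 0.0105)^11 − 1) = £61,939.00 × 0.1217588… = £7,541.6201…
Penalties + interest = £6,813.2900 + £7,541.6201… = £14,354.91

£14,354.91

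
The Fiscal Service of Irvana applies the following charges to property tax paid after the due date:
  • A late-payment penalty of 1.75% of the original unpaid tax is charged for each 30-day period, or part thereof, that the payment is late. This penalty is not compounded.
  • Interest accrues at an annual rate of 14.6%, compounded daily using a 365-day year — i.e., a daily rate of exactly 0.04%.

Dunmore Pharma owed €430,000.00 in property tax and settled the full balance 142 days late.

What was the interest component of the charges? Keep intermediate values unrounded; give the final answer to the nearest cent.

€25,125.79

Interest: €430,000.00 × ((1 + 0.0004)^142 − 1) = €430,000.00 × 0.05843208… = €25,125.7943…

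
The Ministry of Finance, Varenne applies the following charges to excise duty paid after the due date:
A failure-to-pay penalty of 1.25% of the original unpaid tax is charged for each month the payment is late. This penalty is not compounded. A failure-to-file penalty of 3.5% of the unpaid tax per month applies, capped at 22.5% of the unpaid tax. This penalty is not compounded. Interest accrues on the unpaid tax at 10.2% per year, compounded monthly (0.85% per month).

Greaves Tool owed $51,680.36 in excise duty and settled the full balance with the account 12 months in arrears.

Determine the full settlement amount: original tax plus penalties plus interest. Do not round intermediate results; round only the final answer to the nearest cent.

$76,585.45

Failure-to-file: 12 × 3.5% × $51,680.36 = $21,705.75…, capped at 22.5% × $51,680.36 = $11,628.08…
Failure-to-pay penalty = 1.25% × $51,680.36 × 12 mo = $7,752.05…
Interest: $51,680.36 × ((1 + 0.0085)^12 − 1) = $51,680.36 × 0.1069062… = $5,524.9523…
Total = $51,680.36 + $19,380.1350 + $5,524.9523… = $76,585.45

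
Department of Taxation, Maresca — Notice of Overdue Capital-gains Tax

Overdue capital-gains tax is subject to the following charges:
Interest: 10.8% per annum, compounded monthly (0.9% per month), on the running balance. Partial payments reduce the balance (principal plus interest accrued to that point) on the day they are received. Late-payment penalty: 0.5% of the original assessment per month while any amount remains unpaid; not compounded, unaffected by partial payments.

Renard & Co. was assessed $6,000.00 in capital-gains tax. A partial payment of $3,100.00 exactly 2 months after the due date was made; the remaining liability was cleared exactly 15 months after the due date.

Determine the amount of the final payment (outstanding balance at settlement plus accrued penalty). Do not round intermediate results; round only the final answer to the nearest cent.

Balance at month 2: $6,000.0000 × (1 + 0.009)^2 = $6,108.4860
After $3,100.00 payment: $6,108.4860 − $3,100.00 = $3,008.4860
Balance at month 15: $3,008.4860 × (1 + 0.009)^13 = $3,380.1281…
Penalty: 15 × 0.5% × $6,000.00 = $450.00
Final settlement = outstanding balance + penalty = $3,380.1281… + $450.00 = $3,830.13

$3,830.13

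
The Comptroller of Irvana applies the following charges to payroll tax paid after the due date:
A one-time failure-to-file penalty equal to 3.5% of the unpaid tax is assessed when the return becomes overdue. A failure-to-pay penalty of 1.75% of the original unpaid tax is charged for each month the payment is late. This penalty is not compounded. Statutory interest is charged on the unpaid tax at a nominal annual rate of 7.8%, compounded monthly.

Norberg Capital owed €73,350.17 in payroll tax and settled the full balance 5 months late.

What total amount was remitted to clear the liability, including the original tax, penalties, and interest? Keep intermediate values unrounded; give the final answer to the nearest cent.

€84,750.64

Failure-to-file penalty: 3.5% × €73,350.17 = €2,567.26…
Failure-to-pay penalty = 1.75% × €73,350.17 × 5 mo = €6,418.14…
Interest (7.8%/yr ÷ 12 = 0.65%/month): €73,350.17 × ((1 + 0.0065)^5 − 1) = €2,415.0731…
Total = €73,350.17 + €8,985.3958… + €2,415.0731… = €84,750.64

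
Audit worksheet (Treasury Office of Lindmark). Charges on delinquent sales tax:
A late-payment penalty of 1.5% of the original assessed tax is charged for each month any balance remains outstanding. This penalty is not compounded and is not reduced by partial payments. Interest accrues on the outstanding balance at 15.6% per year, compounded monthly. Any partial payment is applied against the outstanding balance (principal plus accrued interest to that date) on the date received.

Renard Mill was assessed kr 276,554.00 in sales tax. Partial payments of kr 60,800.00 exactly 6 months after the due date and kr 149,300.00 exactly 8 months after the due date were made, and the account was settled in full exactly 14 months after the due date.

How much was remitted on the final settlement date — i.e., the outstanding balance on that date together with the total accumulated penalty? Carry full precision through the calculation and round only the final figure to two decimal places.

kr 160,696.56

Monthly rate = 15.6% ÷ 12 = 1.3%
Balance at month 6: kr 276,554.0000 × (1 + 0.013)^6 = kr 298,838.5473…
After kr 60,800.00 payment: kr 298,838.5473… − kr 60,800.00 = kr 238,038.5473…
Balance at month 8: kr 238,038.5473… × (1 + 0.013)^2 = kr 244,267.7780…
After kr 149,300.00 payment: kr 244,267.7780… − kr 149,300.00 = kr 94,967.7780…
Balance at month 14: kr 94,967.7780… × (1 + 0.013)^6 = kr 102,620.2218…
Penalty: 14 × 1.5% × kr 276,554.00 = kr 58,076.34
Final settlement = outstanding balance + penalty = kr 102,620.2218… + kr 58,076.34 = kr 160,696.56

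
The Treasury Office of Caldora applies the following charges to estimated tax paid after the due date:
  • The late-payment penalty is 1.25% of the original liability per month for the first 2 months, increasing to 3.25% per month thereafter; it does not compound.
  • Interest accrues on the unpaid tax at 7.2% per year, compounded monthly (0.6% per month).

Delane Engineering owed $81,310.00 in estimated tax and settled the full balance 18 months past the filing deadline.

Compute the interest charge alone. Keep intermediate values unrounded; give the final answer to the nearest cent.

Interest: $81,310.00 × ((1 + 0.006)^18 − 1) = $81,310.00 × 0.1136883… = $9,243.9948…

$9,243.99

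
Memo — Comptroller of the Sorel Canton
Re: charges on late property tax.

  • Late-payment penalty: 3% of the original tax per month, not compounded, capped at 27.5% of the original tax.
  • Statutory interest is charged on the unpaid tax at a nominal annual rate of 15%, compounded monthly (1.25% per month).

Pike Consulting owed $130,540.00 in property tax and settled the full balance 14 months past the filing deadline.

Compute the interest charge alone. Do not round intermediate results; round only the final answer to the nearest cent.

Interest: $130,540.00 × ((1 + 0.0125)^14 − 1) = $130,540.00 × 0.1899547… = $24,796.6929…

$24,796.69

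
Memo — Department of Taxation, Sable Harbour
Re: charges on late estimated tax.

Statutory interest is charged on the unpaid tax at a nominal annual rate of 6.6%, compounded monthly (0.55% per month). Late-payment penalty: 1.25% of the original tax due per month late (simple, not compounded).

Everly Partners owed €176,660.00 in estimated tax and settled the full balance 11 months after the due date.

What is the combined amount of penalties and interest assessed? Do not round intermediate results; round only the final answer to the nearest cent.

€35,277.50

Late-payment penalty = 1.25% × €176,660.00 × 11 mo = €24,290.75
Interest: €176,660.00 × ((1 + 0.0055)^11 − 1) = €176,660.00 × 0.0621915… = €10,986.7515…
Penalties + interest = €24,290.7500 + €10,986.7515… = €35,277.50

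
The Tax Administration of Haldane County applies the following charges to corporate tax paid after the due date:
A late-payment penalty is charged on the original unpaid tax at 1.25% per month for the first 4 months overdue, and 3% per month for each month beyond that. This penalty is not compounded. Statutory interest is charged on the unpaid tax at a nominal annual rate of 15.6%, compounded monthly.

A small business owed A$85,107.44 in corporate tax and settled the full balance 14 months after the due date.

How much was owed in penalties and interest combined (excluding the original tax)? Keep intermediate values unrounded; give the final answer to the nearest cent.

A$46,656.58

Penalty, months 1–4: 4 × 1.25% × A$85,107.44 = A$4,255.37…
Penalty, months 5–14: 10 × 3% × A$85,107.44 = A$25,532.23…
Interest (15.6%/yr ÷ 12 = 1.3%/month): A$85,107.44 × ((1 + 0.013)^14 − 1) = A$16,868.9802…
Penalties + interest = A$29,787.6040 + A$16,868.9802… = A$46,656.58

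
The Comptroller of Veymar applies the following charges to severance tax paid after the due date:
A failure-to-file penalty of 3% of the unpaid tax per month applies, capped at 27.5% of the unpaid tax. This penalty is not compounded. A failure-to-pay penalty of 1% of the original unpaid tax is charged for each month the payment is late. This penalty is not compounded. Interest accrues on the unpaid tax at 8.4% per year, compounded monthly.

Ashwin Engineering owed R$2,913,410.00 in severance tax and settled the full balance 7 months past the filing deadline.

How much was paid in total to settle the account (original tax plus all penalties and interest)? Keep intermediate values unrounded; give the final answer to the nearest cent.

R$3,874,955.01

Failure-to-file: 7 × 3% × R$2,913,410.00 = R$611,816.10 (under the 27.5% cap)
Failure-to-pay penalty = 1% × R$2,913,410.00 × 7 mo = R$203,938.70
Interest (8.4%/yr ÷ 12 = 0.7%/month): R$2,913,410.00 × ((1 + 0.007)^7 − 1) = R$145,790.2102…
Total = R$2,913,410.00 + R$815,754.8000 + R$145,790.2102… = R$3,874,955.01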